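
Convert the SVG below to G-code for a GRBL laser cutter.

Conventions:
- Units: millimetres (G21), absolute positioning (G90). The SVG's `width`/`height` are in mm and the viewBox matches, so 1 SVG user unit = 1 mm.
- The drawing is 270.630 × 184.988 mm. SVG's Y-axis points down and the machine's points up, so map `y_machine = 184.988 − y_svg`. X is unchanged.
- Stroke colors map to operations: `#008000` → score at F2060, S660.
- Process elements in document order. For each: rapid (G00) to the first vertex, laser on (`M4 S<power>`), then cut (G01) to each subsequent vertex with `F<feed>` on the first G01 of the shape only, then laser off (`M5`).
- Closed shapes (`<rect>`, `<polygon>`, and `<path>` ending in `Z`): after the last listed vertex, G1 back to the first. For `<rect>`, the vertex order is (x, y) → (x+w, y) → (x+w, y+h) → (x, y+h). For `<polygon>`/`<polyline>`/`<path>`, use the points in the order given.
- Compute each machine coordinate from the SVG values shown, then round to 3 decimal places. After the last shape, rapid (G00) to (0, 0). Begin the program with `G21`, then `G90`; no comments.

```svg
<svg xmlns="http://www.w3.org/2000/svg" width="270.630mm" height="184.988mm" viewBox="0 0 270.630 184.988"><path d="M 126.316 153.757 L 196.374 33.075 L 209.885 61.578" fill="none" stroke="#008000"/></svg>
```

Since the viewBox matches the mm dimensions, user units are millimetres directly. The only transform is the Y-flip y_m = 184.988 − y_svg.

Shape 1 is a open polyline drawn with `<path>`. Its stroke #008000 means score at S660, F2060. After flipping Y the toolpath is (126.316,31.231) → (196.374,151.913) → (209.885,123.410).

G21
G90
G00 X126.316 Y31.231
M4 S660
G01 X196.374 Y151.913 F2060
G01 X209.885 Y123.410
M5
G00 X0.000 Y0.000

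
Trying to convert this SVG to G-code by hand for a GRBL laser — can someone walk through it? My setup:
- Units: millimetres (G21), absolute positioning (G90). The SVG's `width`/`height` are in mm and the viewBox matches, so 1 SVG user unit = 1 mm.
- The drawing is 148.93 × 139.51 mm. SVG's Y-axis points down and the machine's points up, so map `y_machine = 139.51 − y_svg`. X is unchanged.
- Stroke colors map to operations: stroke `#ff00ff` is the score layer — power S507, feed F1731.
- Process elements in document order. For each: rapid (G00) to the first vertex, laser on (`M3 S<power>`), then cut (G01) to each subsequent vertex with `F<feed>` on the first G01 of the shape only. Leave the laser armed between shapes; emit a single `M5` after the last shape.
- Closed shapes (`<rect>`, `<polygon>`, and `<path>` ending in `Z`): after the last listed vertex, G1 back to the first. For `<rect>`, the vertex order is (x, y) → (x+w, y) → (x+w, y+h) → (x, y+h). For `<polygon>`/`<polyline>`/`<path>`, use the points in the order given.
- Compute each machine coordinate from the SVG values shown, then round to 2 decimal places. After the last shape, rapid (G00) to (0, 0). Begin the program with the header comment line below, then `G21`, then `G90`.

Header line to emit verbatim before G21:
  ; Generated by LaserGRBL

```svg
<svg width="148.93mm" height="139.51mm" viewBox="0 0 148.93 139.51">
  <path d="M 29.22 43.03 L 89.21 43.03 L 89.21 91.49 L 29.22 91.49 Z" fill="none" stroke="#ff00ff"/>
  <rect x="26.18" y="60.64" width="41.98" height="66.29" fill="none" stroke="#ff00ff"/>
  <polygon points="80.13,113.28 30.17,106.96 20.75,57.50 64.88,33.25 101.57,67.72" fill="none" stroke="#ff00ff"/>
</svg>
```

; Generated by LaserGRBL
G21
G90
G00 X29.22 Y96.48
M3 S507
G01 X89.21 Y96.48 F1731
G01 X89.21 Y48.02
G01 X29.22 Y48.02
G01 X29.22 Y96.48
G00 X26.18 Y78.87
M3 S507
G01 X68.16 Y78.87 F1731
G01 X68.16 Y12.58
G01 X26.18 Y12.58
G01 X26.18 Y78.87
G00 X80.13 Y26.23
M3 S507
G01 X30.17 Y32.55 F1731
G01 X20.75 Y82.01
G01 X64.88 Y106.26
G01 X101.57 Y71.79
G01 X80.13 Y26.23
M5
G00 X0.00 Y0.00

Since the viewBox matches the mm dimensions, user units are millimetres directly. The only transform is the Y-flip y_m = 139.51 − y_svg.

Shape 1 is a rectangle drawn with `<path>`. Its stroke #ff00ff means score at S507, F1731. After flipping Y the toolpath is (29.22,96.48) → (89.21,96.48) → (89.21,48.02) → (29.22,48.02) → (29.22,96.48), returning to the start.

Shape 2 is a rectangle drawn with `<rect>`. Its stroke #ff00ff means score at S507, F1731. After flipping Y the toolpath is (26.18,78.87) → (68.16,78.87) → (68.16,12.58) → (26.18,12.58) → (26.18,78.87), returning to the start.

Shape 3 is a regular polygon drawn with `<polygon>`. Its stroke #ff00ff means score at S507, F1731. After flipping Y the toolpath is (80.13,26.23) → (30.17,32.55) → (20.75,82.01) → (64.88,106.26) → (101.57,71.79) → (80.13,26.23), returning to the start.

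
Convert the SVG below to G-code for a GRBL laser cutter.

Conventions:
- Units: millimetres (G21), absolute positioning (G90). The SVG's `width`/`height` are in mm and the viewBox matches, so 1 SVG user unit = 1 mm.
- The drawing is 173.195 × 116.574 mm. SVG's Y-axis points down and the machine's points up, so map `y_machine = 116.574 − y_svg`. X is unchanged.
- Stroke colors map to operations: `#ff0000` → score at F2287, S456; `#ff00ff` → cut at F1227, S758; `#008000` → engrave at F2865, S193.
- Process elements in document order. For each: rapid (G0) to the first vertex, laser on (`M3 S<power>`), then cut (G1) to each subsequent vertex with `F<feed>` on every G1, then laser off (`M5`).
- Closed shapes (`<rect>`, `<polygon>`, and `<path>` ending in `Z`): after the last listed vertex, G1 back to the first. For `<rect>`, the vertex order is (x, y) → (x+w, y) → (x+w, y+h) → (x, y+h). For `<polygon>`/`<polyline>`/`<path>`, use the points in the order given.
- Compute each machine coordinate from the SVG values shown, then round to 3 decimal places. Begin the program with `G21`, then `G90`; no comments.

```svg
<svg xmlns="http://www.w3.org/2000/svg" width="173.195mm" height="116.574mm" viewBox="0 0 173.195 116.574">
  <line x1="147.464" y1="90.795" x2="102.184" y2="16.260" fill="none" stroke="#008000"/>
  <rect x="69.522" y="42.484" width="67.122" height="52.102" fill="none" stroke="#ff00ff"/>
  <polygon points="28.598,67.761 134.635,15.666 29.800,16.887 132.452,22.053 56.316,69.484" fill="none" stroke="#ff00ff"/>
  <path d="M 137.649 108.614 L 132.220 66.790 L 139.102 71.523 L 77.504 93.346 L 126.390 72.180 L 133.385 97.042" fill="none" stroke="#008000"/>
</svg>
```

1 u = 1 mm; y_m = 116.574 − y.

[1] `<line>` line segment, #008000→engrave S193 F2865: (147.464,25.779) → (102.184,100.314)

[2] `<rect>` rectangle, #ff00ff→cut S758 F1227: (69.522,74.090) → (136.644,74.090) → (136.644,21.988) → (69.522,21.988) → (69.522,74.090) (closed)

[3] `<polygon>` closed polygon, #ff00ff→cut S758 F1227: (28.598,48.813) → (134.635,100.908) → (29.800,99.687) → (132.452,94.521) → (56.316,47.090) → (28.598,48.813) (closed)

[4] `<path>` open polyline, #008000→engrave S193 F2865: (137.649,7.960) → (132.220,49.784) → (139.102,45.051) → (77.504,23.228) → (126.390,44.394) → (133.385,19.532)

G21
G90
G0 X147.464 Y25.779
M3 S193
G1 X102.184 Y100.314 F2865
M5
G0 X69.522 Y74.090
M3 S758
G1 X136.644 Y74.090 F1227
G1 X136.644 Y21.988 F1227
G1 X69.522 Y21.988 F1227
G1 X69.522 Y74.090 F1227
M5
G0 X28.598 Y48.813
M3 S758
G1 X134.635 Y100.908 F1227
G1 X29.800 Y99.687 F1227
G1 X132.452 Y94.521 F1227
G1 X56.316 Y47.090 F1227
G1 X28.598 Y48.813 F1227
M5
G0 X137.649 Y7.960
M3 S193
G1 X132.220 Y49.784 F2865
G1 X139.102 Y45.051 F2865
G1 X77.504 Y23.228 F2865
G1 X126.390 Y44.394 F2865
G1 X133.385 Y19.532 F2865
M5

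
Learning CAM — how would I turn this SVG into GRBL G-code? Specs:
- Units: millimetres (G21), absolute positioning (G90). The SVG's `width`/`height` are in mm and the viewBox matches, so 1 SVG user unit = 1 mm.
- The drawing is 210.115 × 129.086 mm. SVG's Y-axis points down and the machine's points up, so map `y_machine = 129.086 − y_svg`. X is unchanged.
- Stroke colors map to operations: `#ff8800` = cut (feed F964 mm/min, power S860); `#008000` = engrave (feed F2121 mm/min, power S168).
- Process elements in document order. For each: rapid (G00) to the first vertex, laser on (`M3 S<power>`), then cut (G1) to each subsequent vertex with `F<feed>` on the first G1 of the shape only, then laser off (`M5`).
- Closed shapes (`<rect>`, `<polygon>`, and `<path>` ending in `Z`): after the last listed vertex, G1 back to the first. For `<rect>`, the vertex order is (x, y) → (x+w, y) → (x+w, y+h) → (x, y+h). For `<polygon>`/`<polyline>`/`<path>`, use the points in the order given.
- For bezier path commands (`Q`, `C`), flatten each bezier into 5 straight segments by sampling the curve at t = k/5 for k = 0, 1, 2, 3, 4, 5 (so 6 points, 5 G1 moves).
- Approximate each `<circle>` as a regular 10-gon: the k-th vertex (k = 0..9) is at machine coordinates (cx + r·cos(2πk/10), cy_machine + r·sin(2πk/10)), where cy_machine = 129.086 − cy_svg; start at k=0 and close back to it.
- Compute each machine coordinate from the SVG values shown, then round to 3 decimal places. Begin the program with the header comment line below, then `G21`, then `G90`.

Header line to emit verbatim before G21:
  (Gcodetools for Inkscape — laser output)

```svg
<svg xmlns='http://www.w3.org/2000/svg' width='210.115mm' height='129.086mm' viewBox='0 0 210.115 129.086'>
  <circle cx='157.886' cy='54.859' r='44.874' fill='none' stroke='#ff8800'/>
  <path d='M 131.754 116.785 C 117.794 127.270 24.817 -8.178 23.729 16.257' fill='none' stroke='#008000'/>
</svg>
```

(Gcodetools for Inkscape — laser output)
G21
G90
G00 X202.760 Y74.227
M3 S860
G1 X194.190 Y100.603 F964
G1 X171.753 Y116.905
G1 X144.019 Y116.905
G1 X121.582 Y100.603
G1 X113.012 Y74.227
G1 X121.582 Y47.851
G1 X144.019 Y31.549
G1 X171.753 Y31.549
G1 X194.190 Y47.851
G1 X202.760 Y74.227
M5
G00 X131.754 Y12.301
M3 S168
G1 X115.263 Y21.075 F2121
G1 X88.012 Y50.195
G1 X58.203 Y84.979
G1 X34.041 Y110.751
G1 X23.729 Y112.829
M5

viewBox `0 0 210.115 129.086` with mm width/height → 1 unit = 1 mm. Flip: y_m = 129.086 − y_svg.

**Shape 1** — `<circle>` circle, stroke `#ff8800` → cut (S860, F964). Machine vertices: (202.760,74.227) → (194.190,100.603) → (171.753,116.905) → (144.019,116.905) → (121.582,100.603) → (113.012,74.227) → (121.582,47.851) → (144.019,31.549) → (171.753,31.549) → (194.190,47.851) → (202.760,74.227). Closed: final G1 returns to the first vertex.

**Shape 2** — `<path>` cubic bezier, stroke `#008000` → engrave (S168, F2121). Control points (SVG): P0=(131.754,116.785), P1=(117.794,127.270), P2=(24.817,-8.178), P3=(23.729,16.257); sampled at t=k/5. Machine vertices: (131.754,12.301) → (115.263,21.075) → (88.012,50.195) → (58.203,84.979) → (34.041,110.751) → (23.729,112.829). Open path.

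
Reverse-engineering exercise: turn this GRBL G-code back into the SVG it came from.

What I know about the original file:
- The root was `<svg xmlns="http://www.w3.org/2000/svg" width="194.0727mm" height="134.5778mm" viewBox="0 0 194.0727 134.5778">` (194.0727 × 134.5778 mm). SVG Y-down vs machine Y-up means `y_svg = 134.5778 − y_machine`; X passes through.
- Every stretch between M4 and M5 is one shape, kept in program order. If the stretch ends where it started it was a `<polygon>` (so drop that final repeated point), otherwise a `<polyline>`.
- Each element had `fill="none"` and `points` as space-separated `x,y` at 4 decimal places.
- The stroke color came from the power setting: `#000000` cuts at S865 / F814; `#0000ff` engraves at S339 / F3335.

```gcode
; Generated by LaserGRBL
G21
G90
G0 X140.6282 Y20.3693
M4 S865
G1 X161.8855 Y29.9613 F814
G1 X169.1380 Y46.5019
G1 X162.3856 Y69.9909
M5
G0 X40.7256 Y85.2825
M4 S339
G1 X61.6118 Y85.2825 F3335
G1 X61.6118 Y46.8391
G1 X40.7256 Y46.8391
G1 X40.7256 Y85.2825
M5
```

Machine Y-up, SVG Y-down with viewBox height 134.5778, so y_svg = 134.5778 − y_machine; X carries over.

Run 1: the run's S865 means `#000000` (cut). The run is open, so emit a `<polyline>` with points (Y-flipped): 140.6282,114.2085 161.8855,104.6165 169.1380,88.0759 162.3856,64.5869.

Run 2: the run's S339 means `#0000ff` (engrave). The run returns to its start, so emit a `<polygon>` with points (Y-flipped): 40.7256,49.2953 61.6118,49.2953 61.6118,87.7387 40.7256,87.7387.

<svg xmlns="http://www.w3.org/2000/svg" width="194.0727mm" height="134.5778mm" viewBox="0 0 194.0727 134.5778">
  <polyline points="140.6282,114.2085 161.8855,104.6165 169.1380,88.0759 162.3856,64.5869" fill="none" stroke="#000000"/>
  <polygon points="40.7256,49.2953 61.6118,49.2953 61.6118,87.7387 40.7256,87.7387" fill="none" stroke="#0000ff"/>
</svg>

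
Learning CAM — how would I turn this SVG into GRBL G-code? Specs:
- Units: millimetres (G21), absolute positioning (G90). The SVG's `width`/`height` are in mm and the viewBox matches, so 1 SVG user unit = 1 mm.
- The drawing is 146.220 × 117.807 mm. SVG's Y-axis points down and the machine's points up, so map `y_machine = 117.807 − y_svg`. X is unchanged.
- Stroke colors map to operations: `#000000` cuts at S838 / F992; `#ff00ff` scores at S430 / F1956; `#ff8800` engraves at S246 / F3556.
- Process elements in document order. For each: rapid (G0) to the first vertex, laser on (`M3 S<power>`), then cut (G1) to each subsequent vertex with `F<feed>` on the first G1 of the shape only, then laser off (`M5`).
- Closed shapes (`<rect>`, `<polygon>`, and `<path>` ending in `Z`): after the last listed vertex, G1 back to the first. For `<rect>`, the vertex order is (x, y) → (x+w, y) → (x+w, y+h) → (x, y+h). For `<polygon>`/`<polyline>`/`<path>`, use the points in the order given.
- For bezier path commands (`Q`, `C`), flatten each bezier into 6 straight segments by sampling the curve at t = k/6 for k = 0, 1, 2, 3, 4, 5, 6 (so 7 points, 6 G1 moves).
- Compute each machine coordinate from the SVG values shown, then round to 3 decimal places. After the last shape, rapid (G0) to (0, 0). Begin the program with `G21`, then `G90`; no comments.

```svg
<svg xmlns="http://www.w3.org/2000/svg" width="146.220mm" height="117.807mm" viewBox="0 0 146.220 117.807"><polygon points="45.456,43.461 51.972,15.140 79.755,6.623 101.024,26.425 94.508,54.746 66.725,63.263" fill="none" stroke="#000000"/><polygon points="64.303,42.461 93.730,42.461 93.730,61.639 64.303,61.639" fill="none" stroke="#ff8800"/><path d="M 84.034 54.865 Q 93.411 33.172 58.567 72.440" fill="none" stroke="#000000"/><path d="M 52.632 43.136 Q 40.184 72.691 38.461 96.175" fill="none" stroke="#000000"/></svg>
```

Since the viewBox matches the mm dimensions, user units are millimetres directly. The only transform is the Y-flip y_m = 117.807 − y_svg.

Shape 1 is a regular polygon drawn with `<polygon>`. Its stroke #000000 means cut at S838, F992. After flipping Y the toolpath is (45.456,74.346) → (51.972,102.667) → (79.755,111.184) → (101.024,91.382) → (94.508,63.061) → (66.725,54.544) → (45.456,74.346), returning to the start.

Shape 2 is a rectangle drawn with `<polygon>`. Its stroke #ff8800 means engrave at S246, F3556. After flipping Y the toolpath is (64.303,75.346) → (93.730,75.346) → (93.730,56.168) → (64.303,56.168) → (64.303,75.346), returning to the start.

Shape 3 is a quadratic bezier drawn with `<path>`. Its stroke #000000 means cut at S838, F992. After flipping Y the toolpath is (84.034,62.942) → (85.931,68.480) → (85.372,70.631) → (82.356,69.395) → (76.883,64.772) → (68.953,56.763) → (58.567,45.367).

Shape 4 is a quadratic bezier drawn with `<path>`. Its stroke #000000 means cut at S838, F992. After flipping Y the toolpath is (52.632,74.671) → (48.781,64.988) → (45.525,55.642) → (42.865,46.634) → (40.801,37.963) → (39.333,29.629) → (38.461,21.632).

G21
G90
G0 X45.456 Y74.346
M3 S838
G1 X51.972 Y102.667 F992
G1 X79.755 Y111.184
G1 X101.024 Y91.382
G1 X94.508 Y63.061
G1 X66.725 Y54.544
G1 X45.456 Y74.346
M5
G0 X64.303 Y75.346
M3 S246
G1 X93.730 Y75.346 F3556
G1 X93.730 Y56.168
G1 X64.303 Y56.168
G1 X64.303 Y75.346
M5
G0 X84.034 Y62.942
M3 S838
G1 X85.931 Y68.480 F992
G1 X85.372 Y70.631
G1 X82.356 Y69.395
G1 X76.883 Y64.772
G1 X68.953 Y56.763
G1 X58.567 Y45.367
M5
G0 X52.632 Y74.671
M3 S838
G1 X48.781 Y64.988 F992
G1 X45.525 Y55.642
G1 X42.865 Y46.634
G1 X40.801 Y37.963
G1 X39.333 Y29.629
G1 X38.461 Y21.632
M5
G0 X0.000 Y0.000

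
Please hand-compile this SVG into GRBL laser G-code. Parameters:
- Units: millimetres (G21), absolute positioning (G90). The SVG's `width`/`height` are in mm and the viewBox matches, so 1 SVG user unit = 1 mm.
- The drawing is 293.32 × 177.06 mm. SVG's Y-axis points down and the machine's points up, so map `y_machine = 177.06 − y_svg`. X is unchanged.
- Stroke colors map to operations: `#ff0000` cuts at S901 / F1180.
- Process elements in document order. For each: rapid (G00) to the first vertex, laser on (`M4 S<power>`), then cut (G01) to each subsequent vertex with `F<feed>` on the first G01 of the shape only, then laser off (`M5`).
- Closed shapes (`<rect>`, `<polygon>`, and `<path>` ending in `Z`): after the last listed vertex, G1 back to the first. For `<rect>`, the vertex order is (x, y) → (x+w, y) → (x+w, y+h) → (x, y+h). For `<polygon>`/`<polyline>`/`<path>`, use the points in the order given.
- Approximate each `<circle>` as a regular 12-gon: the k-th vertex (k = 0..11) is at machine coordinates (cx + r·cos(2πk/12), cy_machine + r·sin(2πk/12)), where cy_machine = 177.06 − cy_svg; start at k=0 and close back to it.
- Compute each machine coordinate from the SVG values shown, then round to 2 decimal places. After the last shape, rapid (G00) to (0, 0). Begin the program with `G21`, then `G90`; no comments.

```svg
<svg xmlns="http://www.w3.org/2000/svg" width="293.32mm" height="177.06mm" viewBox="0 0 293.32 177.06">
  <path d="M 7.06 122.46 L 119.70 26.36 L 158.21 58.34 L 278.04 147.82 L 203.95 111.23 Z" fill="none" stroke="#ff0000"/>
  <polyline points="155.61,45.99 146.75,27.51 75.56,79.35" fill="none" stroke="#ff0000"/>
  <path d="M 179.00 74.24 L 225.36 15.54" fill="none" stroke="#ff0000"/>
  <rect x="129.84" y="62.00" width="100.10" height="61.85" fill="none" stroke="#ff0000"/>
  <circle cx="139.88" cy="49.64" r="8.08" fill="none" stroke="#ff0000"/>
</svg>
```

G21
G90
G00 X7.06 Y54.60
M4 S901
G01 X119.70 Y150.70 F1180
G01 X158.21 Y118.72
G01 X278.04 Y29.24
G01 X203.95 Y65.83
G01 X7.06 Y54.60
M5
G00 X155.61 Y131.07
M4 S901
G01 X146.75 Y149.55 F1180
G01 X75.56 Y97.71
M5
G00 X179.00 Y102.82
M4 S901
G01 X225.36 Y161.52 F1180
M5
G00 X129.84 Y115.06
M4 S901
G01 X229.94 Y115.06 F1180
G01 X229.94 Y53.21
G01 X129.84 Y53.21
G01 X129.84 Y115.06
M5
G00 X147.96 Y127.42
M4 S901
G01 X146.88 Y131.46 F1180
G01 X143.92 Y134.42
G01 X139.88 Y135.50
G01 X135.84 Y134.42
G01 X132.88 Y131.46
G01 X131.80 Y127.42
G01 X132.88 Y123.38
G01 X135.84 Y120.42
G01 X139.88 Y119.34
G01 X143.92 Y120.42
G01 X146.88 Y123.38
G01 X147.96 Y127.42
M5
G00 X0.00 Y0.00

viewBox `0 0 293.32 177.06` with mm width/height → 1 unit = 1 mm. Flip: y_m = 177.06 − y_svg.

**Shape 1** — `<path>` closed polygon, stroke `#ff0000` → cut (S901, F1180). Machine vertices: (7.06,54.60) → (119.70,150.70) → (158.21,118.72) → (278.04,29.24) → (203.95,65.83) → (7.06,54.60). Closed: final G1 returns to the first vertex.

**Shape 2** — `<polyline>` open polyline, stroke `#ff0000` → cut (S901, F1180). Machine vertices: (155.61,131.07) → (146.75,149.55) → (75.56,97.71). Open path.

**Shape 3** — `<path>` line segment, stroke `#ff0000` → cut (S901, F1180). Machine vertices: (179.00,102.82) → (225.36,161.52). Open path.

**Shape 4** — `<rect>` rectangle, stroke `#ff0000` → cut (S901, F1180). Machine vertices: (129.84,115.06) → (229.94,115.06) → (229.94,53.21) → (129.84,53.21) → (129.84,115.06). Closed: final G1 returns to the first vertex.

**Shape 5** — `<circle>` circle, stroke `#ff0000` → cut (S901, F1180). Machine vertices: (147.96,127.42) → (146.88,131.46) → (143.92,134.42) → (139.88,135.50) → (135.84,134.42) → (132.88,131.46) → (131.80,127.42) → (132.88,123.38) → (135.84,120.42) → (139.88,119.34) → (143.92,120.42) → (146.88,123.38) → (147.96,127.42). Closed: final G1 returns to the first vertex.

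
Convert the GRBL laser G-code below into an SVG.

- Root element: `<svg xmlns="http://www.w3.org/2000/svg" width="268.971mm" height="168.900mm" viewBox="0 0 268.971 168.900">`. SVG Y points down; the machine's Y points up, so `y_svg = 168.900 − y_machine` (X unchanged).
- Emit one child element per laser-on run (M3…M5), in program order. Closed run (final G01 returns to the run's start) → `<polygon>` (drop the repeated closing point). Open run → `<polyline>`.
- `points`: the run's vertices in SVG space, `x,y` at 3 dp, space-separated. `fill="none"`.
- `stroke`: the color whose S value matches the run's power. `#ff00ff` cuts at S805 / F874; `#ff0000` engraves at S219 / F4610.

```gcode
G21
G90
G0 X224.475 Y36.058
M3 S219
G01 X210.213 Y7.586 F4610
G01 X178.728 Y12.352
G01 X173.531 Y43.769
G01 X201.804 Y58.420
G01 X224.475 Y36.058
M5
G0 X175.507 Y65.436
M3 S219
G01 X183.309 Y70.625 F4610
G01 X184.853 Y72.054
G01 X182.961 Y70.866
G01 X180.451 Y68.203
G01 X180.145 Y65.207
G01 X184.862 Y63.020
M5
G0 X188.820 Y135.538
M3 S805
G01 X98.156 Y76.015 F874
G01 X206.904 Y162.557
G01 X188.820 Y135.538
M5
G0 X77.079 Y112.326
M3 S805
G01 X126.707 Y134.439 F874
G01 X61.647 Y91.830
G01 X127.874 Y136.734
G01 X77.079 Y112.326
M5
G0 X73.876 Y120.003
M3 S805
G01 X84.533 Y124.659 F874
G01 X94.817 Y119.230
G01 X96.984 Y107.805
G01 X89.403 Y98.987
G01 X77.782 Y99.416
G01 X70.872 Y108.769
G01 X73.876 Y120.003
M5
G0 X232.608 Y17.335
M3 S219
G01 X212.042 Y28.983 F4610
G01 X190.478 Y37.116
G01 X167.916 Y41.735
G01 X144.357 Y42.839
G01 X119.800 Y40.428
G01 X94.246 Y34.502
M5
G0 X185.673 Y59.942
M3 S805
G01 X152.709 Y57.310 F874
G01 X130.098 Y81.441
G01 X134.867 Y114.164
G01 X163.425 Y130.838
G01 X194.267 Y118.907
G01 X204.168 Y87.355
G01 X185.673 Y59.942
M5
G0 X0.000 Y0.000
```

Machine Y-up, SVG Y-down with viewBox height 168.900, so y_svg = 168.900 − y_machine; X carries over.

Run 1: the run's S219 means `#ff0000` (engrave). The run returns to its start, so emit a `<polygon>` with points (Y-flipped): 224.475,132.842 210.213,161.314 178.728,156.548 173.531,125.131 201.804,110.480.

Run 2: power S219 maps to stroke `#ff0000` (engrave). The run is open, so emit a `<polyline>` with points (Y-flipped): 175.507,103.464 183.309,98.275 184.853,96.846 182.961,98.034 180.451,100.697 180.145,103.693 184.862,105.880.

Run 3: power S805 maps to stroke `#ff00ff` (cut). The run returns to its start, so emit a `<polygon>` with points (Y-flipped): 188.820,33.362 98.156,92.885 206.904,6.343.

Run 4: S805 ⇒ cut layer `#ff00ff`. The run returns to its start, so emit a `<polygon>` with points (Y-flipped): 77.079,56.574 126.707,34.461 61.647,77.070 127.874,32.166.

Run 5: power S805 maps to stroke `#ff00ff` (cut). The run returns to its start, so emit a `<polygon>` with points (Y-flipped): 73.876,48.897 84.533,44.241 94.817,49.670 96.984,61.095 89.403,69.913 77.782,69.484 70.872,60.131.

Run 6: power S219 maps to stroke `#ff0000` (engrave). The run is open, so emit a `<polyline>` with points (Y-flipped): 232.608,151.565 212.042,139.917 190.478,131.784 167.916,127.165 144.357,126.061 119.800,128.472 94.246,134.398.

Run 7: power S805 maps to stroke `#ff00ff` (cut). The run returns to its start, so emit a `<polygon>` with points (Y-flipped): 185.673,108.958 152.709,111.590 130.098,87.459 134.867,54.736 163.425,38.062 194.267,49.993 204.168,81.545.

<svg xmlns="http://www.w3.org/2000/svg" width="268.971mm" height="168.900mm" viewBox="0 0 268.971 168.900">
  <polygon points="224.475,132.842 210.213,161.314 178.728,156.548 173.531,125.131 201.804,110.480" fill="none" stroke="#ff0000"/>
  <polyline points="175.507,103.464 183.309,98.275 184.853,96.846 182.961,98.034 180.451,100.697 180.145,103.693 184.862,105.880" fill="none" stroke="#ff0000"/>
  <polygon points="188.820,33.362 98.156,92.885 206.904,6.343" fill="none" stroke="#ff00ff"/>
  <polygon points="77.079,56.574 126.707,34.461 61.647,77.070 127.874,32.166" fill="none" stroke="#ff00ff"/>
  <polygon points="73.876,48.897 84.533,44.241 94.817,49.670 96.984,61.095 89.403,69.913 77.782,69.484 70.872,60.131" fill="none" stroke="#ff00ff"/>
  <polyline points="232.608,151.565 212.042,139.917 190.478,131.784 167.916,127.165 144.357,126.061 119.800,128.472 94.246,134.398" fill="none" stroke="#ff0000"/>
  <polygon points="185.673,108.958 152.709,111.590 130.098,87.459 134.867,54.736 163.425,38.062 194.267,49.993 204.168,81.545" fill="none" stroke="#ff00ff"/>
</svg>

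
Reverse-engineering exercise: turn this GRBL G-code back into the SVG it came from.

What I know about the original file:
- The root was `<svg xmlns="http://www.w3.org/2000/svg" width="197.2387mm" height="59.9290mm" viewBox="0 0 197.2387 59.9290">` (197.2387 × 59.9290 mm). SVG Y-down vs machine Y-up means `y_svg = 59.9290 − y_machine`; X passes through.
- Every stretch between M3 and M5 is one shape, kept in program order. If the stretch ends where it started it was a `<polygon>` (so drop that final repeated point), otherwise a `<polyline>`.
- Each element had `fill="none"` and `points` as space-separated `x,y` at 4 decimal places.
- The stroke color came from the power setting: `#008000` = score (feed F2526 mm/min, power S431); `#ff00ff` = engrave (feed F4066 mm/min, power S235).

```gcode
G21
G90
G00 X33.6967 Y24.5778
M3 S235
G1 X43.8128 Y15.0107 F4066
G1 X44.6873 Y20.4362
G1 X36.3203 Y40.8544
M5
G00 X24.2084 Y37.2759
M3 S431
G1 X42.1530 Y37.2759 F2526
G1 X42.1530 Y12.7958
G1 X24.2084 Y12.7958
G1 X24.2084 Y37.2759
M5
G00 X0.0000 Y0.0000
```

<svg xmlns="http://www.w3.org/2000/svg" width="197.2387mm" height="59.9290mm" viewBox="0 0 197.2387 59.9290">
  <polyline points="33.6967,35.3512 43.8128,44.9183 44.6873,39.4928 36.3203,19.0746" fill="none" stroke="#ff00ff"/>
  <polygon points="24.2084,22.6531 42.1530,22.6531 42.1530,47.1332 24.2084,47.1332" fill="none" stroke="#008000"/>
</svg>

Each laser-on run becomes one SVG element. Flip Y back into SVG space with y_svg = 59.9290 − y_machine.

Run 1: the run's S235 means `#ff00ff` (engrave). The run is open, so emit a `<polyline>` with points (Y-flipped): 33.6967,35.3512 43.8128,44.9183 44.6873,39.4928 36.3203,19.0746.

Run 2: S431 ⇒ score layer `#008000`. The run returns to its start, so emit a `<polygon>` with points (Y-flipped): 24.2084,22.6531 42.1530,22.6531 42.1530,47.1332 24.2084,47.1332.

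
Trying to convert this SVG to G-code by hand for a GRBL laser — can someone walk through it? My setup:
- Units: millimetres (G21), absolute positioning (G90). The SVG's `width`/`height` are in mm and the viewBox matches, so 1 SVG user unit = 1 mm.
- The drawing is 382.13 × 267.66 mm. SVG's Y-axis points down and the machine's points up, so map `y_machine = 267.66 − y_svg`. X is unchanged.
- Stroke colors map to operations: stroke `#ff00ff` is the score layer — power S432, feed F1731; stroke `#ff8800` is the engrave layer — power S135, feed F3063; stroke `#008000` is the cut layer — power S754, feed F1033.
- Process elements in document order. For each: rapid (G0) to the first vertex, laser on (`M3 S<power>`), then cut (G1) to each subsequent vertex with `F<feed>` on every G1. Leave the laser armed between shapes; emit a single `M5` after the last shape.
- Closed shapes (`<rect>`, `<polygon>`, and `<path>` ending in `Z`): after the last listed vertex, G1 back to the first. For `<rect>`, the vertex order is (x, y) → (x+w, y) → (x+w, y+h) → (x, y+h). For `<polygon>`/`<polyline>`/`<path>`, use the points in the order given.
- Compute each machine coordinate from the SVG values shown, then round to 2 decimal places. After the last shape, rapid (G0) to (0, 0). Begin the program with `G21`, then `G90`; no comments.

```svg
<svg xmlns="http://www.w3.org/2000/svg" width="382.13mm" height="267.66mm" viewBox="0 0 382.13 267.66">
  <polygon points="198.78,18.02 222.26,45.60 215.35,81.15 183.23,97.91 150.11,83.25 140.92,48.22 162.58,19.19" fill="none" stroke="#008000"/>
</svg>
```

Since the viewBox matches the mm dimensions, user units are millimetres directly. The only transform is the Y-flip y_m = 267.66 − y_svg.

Shape 1 is a regular polygon drawn with `<polygon>`. Its stroke #008000 means cut at S754, F1033. After flipping Y the toolpath is (198.78,249.64) → (222.26,222.06) → (215.35,186.51) → (183.23,169.75) → (150.11,184.41) → (140.92,219.44) → (162.58,248.47) → (198.78,249.64), returning to the start.

G21
G90
G0 X198.78 Y249.64
M3 S754
G1 X222.26 Y222.06 F1033
G1 X215.35 Y186.51 F1033
G1 X183.23 Y169.75 F1033
G1 X150.11 Y184.41 F1033
G1 X140.92 Y219.44 F1033
G1 X162.58 Y248.47 F1033
G1 X198.78 Y249.64 F1033
M5
G0 X0.00 Y0.00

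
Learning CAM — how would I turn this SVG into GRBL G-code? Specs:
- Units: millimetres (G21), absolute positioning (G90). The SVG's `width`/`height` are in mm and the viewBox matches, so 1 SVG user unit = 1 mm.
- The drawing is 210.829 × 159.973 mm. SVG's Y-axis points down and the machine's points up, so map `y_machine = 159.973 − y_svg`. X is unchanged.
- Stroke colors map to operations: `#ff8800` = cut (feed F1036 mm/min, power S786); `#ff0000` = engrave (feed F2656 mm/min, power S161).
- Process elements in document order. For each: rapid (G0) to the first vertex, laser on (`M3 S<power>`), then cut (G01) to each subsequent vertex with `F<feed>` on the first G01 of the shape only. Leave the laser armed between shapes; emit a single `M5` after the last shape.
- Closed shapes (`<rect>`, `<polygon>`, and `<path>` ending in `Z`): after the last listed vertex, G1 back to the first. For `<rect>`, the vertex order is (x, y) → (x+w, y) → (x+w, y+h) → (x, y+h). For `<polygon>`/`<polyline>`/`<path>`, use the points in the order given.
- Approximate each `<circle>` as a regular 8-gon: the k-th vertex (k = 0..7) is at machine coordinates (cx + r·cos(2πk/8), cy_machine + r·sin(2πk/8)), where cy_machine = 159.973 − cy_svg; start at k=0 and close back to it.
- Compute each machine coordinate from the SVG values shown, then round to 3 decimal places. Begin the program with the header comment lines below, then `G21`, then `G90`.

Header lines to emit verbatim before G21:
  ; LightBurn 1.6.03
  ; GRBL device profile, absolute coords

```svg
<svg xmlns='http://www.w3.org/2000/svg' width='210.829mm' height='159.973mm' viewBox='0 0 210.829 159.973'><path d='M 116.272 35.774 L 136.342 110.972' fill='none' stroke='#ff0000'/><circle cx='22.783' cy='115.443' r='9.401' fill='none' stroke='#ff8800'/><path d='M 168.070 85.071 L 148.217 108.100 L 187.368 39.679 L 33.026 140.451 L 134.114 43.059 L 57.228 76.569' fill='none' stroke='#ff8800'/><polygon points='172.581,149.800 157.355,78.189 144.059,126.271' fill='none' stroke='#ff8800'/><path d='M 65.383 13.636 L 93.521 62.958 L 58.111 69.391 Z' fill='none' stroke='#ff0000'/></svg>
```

Since the viewBox matches the mm dimensions, user units are millimetres directly. The only transform is the Y-flip y_m = 159.973 − y_svg.

Shape 1 is a line segment drawn with `<path>`. Its stroke #ff0000 means engrave at S161, F2656. After flipping Y the toolpath is (116.272,124.199) → (136.342,49.001).

Shape 2 is a circle drawn with `<circle>`. Its stroke #ff8800 means cut at S786, F1036. After flipping Y the toolpath is (32.184,44.530) → (29.431,51.178) → (22.783,53.931) → (16.135,51.178) → (13.382,44.530) → (16.135,37.882) → (22.783,35.129) → (29.431,37.882) → (32.184,44.530), returning to the start.

Shape 3 is a open polyline drawn with `<path>`. Its stroke #ff8800 means cut at S786, F1036. After flipping Y the toolpath is (168.070,74.902) → (148.217,51.873) → (187.368,120.294) → (33.026,19.522) → (134.114,116.914) → (57.228,83.404).

Shape 4 is a closed polygon drawn with `<polygon>`. Its stroke #ff8800 means cut at S786, F1036. After flipping Y the toolpath is (172.581,10.173) → (157.355,81.784) → (144.059,33.702) → (172.581,10.173), returning to the start.

Shape 5 is a closed polygon drawn with `<path>`. Its stroke #ff0000 means engrave at S161, F2656. After flipping Y the toolpath is (65.383,146.337) → (93.521,97.015) → (58.111,90.582) → (65.383,146.337), returning to the start.

; LightBurn 1.6.03
; GRBL device profile, absolute coords
G21
G90
G0 X116.272 Y124.199
M3 S161
G01 X136.342 Y49.001 F2656
G0 X32.184 Y44.530
M3 S786
G01 X29.431 Y51.178 F1036
G01 X22.783 Y53.931
G01 X16.135 Y51.178
G01 X13.382 Y44.530
G01 X16.135 Y37.882
G01 X22.783 Y35.129
G01 X29.431 Y37.882
G01 X32.184 Y44.530
G0 X168.070 Y74.902
M3 S786
G01 X148.217 Y51.873 F1036
G01 X187.368 Y120.294
G01 X33.026 Y19.522
G01 X134.114 Y116.914
G01 X57.228 Y83.404
G0 X172.581 Y10.173
M3 S786
G01 X157.355 Y81.784 F1036
G01 X144.059 Y33.702
G01 X172.581 Y10.173
G0 X65.383 Y146.337
M3 S161
G01 X93.521 Y97.015 F2656
G01 X58.111 Y90.582
G01 X65.383 Y146.337
M5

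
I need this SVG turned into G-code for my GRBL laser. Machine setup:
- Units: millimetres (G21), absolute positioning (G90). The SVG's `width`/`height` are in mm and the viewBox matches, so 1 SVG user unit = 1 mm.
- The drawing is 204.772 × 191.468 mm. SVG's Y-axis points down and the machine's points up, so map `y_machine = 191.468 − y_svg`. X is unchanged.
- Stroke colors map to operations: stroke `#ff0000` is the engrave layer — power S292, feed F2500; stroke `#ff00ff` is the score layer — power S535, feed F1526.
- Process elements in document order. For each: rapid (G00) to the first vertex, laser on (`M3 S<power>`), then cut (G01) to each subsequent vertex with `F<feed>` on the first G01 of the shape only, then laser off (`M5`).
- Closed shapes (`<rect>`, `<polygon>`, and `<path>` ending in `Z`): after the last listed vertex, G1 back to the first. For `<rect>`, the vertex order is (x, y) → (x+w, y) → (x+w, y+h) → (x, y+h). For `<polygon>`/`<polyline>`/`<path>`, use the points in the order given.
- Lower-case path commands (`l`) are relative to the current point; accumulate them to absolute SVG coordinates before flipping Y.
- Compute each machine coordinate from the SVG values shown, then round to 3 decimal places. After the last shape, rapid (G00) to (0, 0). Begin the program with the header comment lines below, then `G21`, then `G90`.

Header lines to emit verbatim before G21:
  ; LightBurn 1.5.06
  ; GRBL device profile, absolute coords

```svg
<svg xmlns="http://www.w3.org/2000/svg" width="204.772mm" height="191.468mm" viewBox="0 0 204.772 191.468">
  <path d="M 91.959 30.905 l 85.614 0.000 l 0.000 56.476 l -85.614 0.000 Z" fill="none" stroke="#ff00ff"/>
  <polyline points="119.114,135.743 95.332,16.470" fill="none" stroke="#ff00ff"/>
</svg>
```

; LightBurn 1.5.06
; GRBL device profile, absolute coords
G21
G90
G00 X91.959 Y160.563
M3 S535
G01 X177.573 Y160.563 F1526
G01 X177.573 Y104.087
G01 X91.959 Y104.087
G01 X91.959 Y160.563
M5
G00 X119.114 Y55.725
M3 S535
G01 X95.332 Y174.998 F1526
M5
G00 X0.000 Y0.000

viewBox `0 0 204.772 191.468` with mm width/height → 1 unit = 1 mm. Flip: y_m = 191.468 − y_svg.

**Shape 1** — `<path>` rectangle, stroke `#ff00ff` → score (S535, F1526). Machine vertices: (91.959,160.563) → (177.573,160.563) → (177.573,104.087) → (91.959,104.087) → (91.959,160.563). Closed: final G1 returns to the first vertex.

**Shape 2** — `<polyline>` line segment, stroke `#ff00ff` → score (S535, F1526). Machine vertices: (119.114,55.725) → (95.332,174.998). Open path.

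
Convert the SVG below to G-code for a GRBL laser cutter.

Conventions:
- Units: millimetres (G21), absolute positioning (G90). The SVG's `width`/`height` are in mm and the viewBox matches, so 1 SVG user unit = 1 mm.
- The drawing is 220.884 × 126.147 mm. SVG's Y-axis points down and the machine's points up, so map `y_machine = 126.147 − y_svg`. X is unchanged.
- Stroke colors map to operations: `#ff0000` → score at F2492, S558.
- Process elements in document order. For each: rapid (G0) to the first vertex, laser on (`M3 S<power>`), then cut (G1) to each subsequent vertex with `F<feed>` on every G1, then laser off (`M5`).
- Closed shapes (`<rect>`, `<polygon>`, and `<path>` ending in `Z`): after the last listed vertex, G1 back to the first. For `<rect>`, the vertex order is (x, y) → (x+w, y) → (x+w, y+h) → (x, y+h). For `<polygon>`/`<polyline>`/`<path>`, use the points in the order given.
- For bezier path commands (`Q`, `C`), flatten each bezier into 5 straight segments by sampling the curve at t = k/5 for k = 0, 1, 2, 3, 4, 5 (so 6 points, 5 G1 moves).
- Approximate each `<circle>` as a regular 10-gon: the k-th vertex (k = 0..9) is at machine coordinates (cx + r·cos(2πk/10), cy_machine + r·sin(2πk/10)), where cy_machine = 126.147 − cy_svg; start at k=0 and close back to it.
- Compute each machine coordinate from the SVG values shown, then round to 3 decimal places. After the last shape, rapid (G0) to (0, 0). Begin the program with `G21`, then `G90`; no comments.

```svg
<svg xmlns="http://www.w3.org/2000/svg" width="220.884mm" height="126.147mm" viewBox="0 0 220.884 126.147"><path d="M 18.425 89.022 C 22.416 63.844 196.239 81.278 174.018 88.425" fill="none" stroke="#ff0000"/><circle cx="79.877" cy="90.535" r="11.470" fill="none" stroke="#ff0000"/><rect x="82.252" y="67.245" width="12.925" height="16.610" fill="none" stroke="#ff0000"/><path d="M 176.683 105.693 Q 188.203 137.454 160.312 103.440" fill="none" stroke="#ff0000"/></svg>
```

Since the viewBox matches the mm dimensions, user units are millimetres directly. The only transform is the Y-flip y_m = 126.147 − y_svg.

Shape 1 is a cubic bezier drawn with `<path>`. Its stroke #ff0000 means score at S558, F2492. After flipping Y the toolpath is (18.425,37.125) → (38.272,47.542) → (81.317,50.270) → (129.998,47.851) → (166.752,42.821) → (174.018,37.722).

Shape 2 is a circle drawn with `<circle>`. Its stroke #ff0000 means score at S558, F2492. After flipping Y the toolpath is (91.347,35.612) → (89.156,42.354) → (83.421,46.521) → (76.333,46.521) → (70.598,42.354) → (68.407,35.612) → (70.598,28.870) → (76.333,24.703) → (83.421,24.703) → (89.156,28.870) → (91.347,35.612), returning to the start.

Shape 3 is a rectangle drawn with `<rect>`. Its stroke #ff0000 means score at S558, F2492. After flipping Y the toolpath is (82.252,58.902) → (95.177,58.902) → (95.177,42.292) → (82.252,42.292) → (82.252,58.902), returning to the start.

Shape 4 is a quadratic bezier drawn with `<path>`. Its stroke #ff0000 means score at S558, F2492. After flipping Y the toolpath is (176.683,20.454) → (179.715,10.381) → (179.593,5.569) → (176.319,6.020) → (169.892,11.732) → (160.312,22.707).

G21
G90
G0 X18.425 Y37.125
M3 S558
G1 X38.272 Y47.542 F2492
G1 X81.317 Y50.270 F2492
G1 X129.998 Y47.851 F2492
G1 X166.752 Y42.821 F2492
G1 X174.018 Y37.722 F2492
M5
G0 X91.347 Y35.612
M3 S558
G1 X89.156 Y42.354 F2492
G1 X83.421 Y46.521 F2492
G1 X76.333 Y46.521 F2492
G1 X70.598 Y42.354 F2492
G1 X68.407 Y35.612 F2492
G1 X70.598 Y28.870 F2492
G1 X76.333 Y24.703 F2492
G1 X83.421 Y24.703 F2492
G1 X89.156 Y28.870 F2492
G1 X91.347 Y35.612 F2492
M5
G0 X82.252 Y58.902
M3 S558
G1 X95.177 Y58.902 F2492
G1 X95.177 Y42.292 F2492
G1 X82.252 Y42.292 F2492
G1 X82.252 Y58.902 F2492
M5
G0 X176.683 Y20.454
M3 S558
G1 X179.715 Y10.381 F2492
G1 X179.593 Y5.569 F2492
G1 X176.319 Y6.020 F2492
G1 X169.892 Y11.732 F2492
G1 X160.312 Y22.707 F2492
M5
G0 X0.000 Y0.000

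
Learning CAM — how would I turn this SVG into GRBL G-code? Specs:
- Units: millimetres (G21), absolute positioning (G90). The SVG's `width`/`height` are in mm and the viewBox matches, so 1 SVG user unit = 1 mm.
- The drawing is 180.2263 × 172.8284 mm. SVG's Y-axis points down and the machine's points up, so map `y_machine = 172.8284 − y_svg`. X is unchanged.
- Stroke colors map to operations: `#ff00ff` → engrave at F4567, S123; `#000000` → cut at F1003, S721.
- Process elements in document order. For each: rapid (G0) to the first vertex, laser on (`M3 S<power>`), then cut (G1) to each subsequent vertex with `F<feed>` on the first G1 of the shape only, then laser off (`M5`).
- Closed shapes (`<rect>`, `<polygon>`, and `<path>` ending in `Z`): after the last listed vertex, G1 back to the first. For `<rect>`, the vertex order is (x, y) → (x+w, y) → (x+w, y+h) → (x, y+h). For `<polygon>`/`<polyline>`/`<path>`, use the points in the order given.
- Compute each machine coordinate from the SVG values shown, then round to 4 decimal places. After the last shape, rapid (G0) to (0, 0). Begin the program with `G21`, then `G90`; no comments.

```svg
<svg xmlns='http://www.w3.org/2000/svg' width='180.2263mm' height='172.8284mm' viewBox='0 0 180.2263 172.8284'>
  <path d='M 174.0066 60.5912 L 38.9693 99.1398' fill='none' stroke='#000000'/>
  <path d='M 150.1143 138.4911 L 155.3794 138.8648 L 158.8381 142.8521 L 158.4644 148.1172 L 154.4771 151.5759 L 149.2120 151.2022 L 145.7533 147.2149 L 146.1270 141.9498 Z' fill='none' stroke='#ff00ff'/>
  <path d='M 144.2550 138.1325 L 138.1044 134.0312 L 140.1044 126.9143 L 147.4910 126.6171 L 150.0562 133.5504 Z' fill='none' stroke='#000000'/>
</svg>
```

G21
G90
G0 X174.0066 Y112.2372
M3 S721
G1 X38.9693 Y73.6886 F1003
M5
G0 X150.1143 Y34.3373
M3 S123
G1 X155.3794 Y33.9636 F4567
G1 X158.8381 Y29.9763
G1 X158.4644 Y24.7112
G1 X154.4771 Y21.2525
G1 X149.2120 Y21.6262
G1 X145.7533 Y25.6135
G1 X146.1270 Y30.8786
G1 X150.1143 Y34.3373
M5
G0 X144.2550 Y34.6959
M3 S721
G1 X138.1044 Y38.7972 F1003
G1 X140.1044 Y45.9141
G1 X147.4910 Y46.2113
G1 X150.0562 Y39.2780
G1 X144.2550 Y34.6959
M5
G0 X0.0000 Y0.0000

1 u = 1 mm; y_m = 172.8284 − y.

[1] `<path>` line segment, #000000→cut S721 F1003: (174.0066,112.2372) → (38.9693,73.6886)

[2] `<path>` regular polygon, #ff00ff→engrave S123 F4567: (150.1143,34.3373) → (155.3794,33.9636) → (158.8381,29.9763) → (158.4644,24.7112) → (154.4771,21.2525) → (149.2120,21.6262) → (145.7533,25.6135) → (146.1270,30.8786) → (150.1143,34.3373) (closed)

[3] `<path>` regular polygon, #000000→cut S721 F1003: (144.2550,34.6959) → (138.1044,38.7972) → (140.1044,45.9141) → (147.4910,46.2113) → (150.0562,39.2780) → (144.2550,34.6959) (closed)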